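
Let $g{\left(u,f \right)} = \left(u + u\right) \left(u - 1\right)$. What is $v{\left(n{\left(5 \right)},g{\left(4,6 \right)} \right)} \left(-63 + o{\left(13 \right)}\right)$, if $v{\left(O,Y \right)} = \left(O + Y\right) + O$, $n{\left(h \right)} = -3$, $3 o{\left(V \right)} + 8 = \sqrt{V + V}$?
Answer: $-1182 + 6 \sqrt{26} \approx -1151.4$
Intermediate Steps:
$g{\left(u,f \right)} = 2 u \left(-1 + u\right)$
$o{\left(V \right)} = - \frac{8}{3} + \frac{\sqrt{2} \sqrt{V}}{3}$ ($o{\left(V \right)} = - \frac{8}{3} + \frac{\sqrt{V + V}}{3} = - \frac{8}{3} + \frac{\sqrt{2 V}}{3} = - \frac{8}{3} + \frac{\sqrt{2} \sqrt{V}}{3}$)
$v{\left(O,Y \right)} = Y + 2 O$
$v{\left(n{\left(5 \right)},g{\left(4,6 \right)} \right)} \left(-63 + o{\left(13 \right)}\right) = \left(2 \cdot 4 \left(-1 + 4\right) + 2 \left(-3\right)\right) \left(-63 - \left(\frac{8}{3} - \frac{\sqrt{2} \sqrt{13}}{3}\right)\right) = \left(2 \cdot 4 \cdot 3 - 6\right) \left(-63 - \left(\frac{8}{3} - \frac{\sqrt{26}}{3}\right)\right) = \left(24 - 6\right) \left(- \frac{197}{3} + \frac{\sqrt{26}}{3}\right) = 18 \left(- \frac{197}{3} + \frac{\sqrt{26}}{3}\right) = -1182 + 6 \sqrt{26}$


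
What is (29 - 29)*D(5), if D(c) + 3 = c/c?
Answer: 0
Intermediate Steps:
D(c) = -2 (D(c) = -3 + c/c = -3 + 1 = -2)
(29 - 29)*D(5) = (29 - 29)*(-2) = 0*(-2) = 0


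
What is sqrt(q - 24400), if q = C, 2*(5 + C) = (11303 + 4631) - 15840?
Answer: I*sqrt(24358) ≈ 156.07*I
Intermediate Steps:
C = 42 (C = -5 + ((11303 + 4631) - 15840)/2 = -5 + (15934 - 15840)/2 = -5 + (1/2)*94 = -5 + 47 = 42)
q = 42
sqrt(q - 24400) = sqrt(42 - 24400) = sqrt(-24358) = I*sqrt(24358)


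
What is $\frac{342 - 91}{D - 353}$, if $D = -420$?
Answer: $- \frac{251}{773} \approx -0.32471$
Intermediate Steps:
$\frac{342 - 91}{D - 353} = \frac{342 - 91}{-420 - 353} = \frac{251}{-773} = 251 \left(- \frac{1}{773}\right) = - \frac{251}{773}$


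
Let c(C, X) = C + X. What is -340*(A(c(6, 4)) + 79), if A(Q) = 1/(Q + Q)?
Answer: -26877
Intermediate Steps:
A(Q) = 1/(2*Q)
-340*(A(c(6, 4)) + 79) = -340*(1/(2*(6 + 4)) + 79) = -340*((1/2)/10 + 79) = -340*((1/2)*(1/10) + 79) = -340*(1/20 + 79) = -340*1581/20 = -26877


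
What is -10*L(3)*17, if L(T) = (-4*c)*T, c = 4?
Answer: 8160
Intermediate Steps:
L(T) = -16*T (L(T) = (-4*4)*T = -16*T)
-10*L(3)*17 = -(-160)*3*17 = -10*(-48)*17 = 480*17 = 8160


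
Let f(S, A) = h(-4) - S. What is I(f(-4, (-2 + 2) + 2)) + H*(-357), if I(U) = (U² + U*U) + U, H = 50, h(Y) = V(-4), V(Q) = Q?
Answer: -17850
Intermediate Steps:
h(Y) = -4
f(S, A) = -4 - S
I(U) = U + 2*U² (I(U) = (U² + U²) + U = 2*U² + U = U + 2*U²)
I(f(-4, (-2 + 2) + 2)) + H*(-357) = (-4 - 1*(-4))*(1 + 2*(-4 - 1*(-4))) + 50*(-357) = (-4 + 4)*(1 + 2*(-4 + 4)) - 17850 = 0*(1 + 2*0) - 17850 = 0*(1 + 0) - 17850 = 0*1 - 17850 = 0 - 17850 = -17850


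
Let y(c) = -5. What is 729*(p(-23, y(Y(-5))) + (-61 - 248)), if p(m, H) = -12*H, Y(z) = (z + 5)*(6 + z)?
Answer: -181521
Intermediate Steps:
Y(z) = (5 + z)*(6 + z)
729*(p(-23, y(Y(-5))) + (-61 - 248)) = 729*(-12*(-5) + (-61 - 248)) = 729*(60 - 309) = 729*(-249) = -181521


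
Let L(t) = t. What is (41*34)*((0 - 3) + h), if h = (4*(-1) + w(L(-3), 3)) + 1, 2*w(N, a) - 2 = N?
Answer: -9061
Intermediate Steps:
w(N, a) = 1 + N/2
h = -7/2 (h = (4*(-1) + (1 + (1/2)*(-3))) + 1 = (-4 + (1 - 3/2)) + 1 = (-4 - 1/2) + 1 = -9/2 + 1 = -7/2 ≈ -3.5000)
(41*34)*((0 - 3) + h) = (41*34)*((0 - 3) - 7/2) = 1394*(-3 - 7/2) = 1394*(-13/2) = -9061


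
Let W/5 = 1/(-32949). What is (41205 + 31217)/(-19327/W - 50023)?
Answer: 181055/318277604 ≈ 0.00056886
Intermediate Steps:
W = -5/32949 (W = 5/(-32949) = 5*(-1/32949) = -5/32949 ≈ -0.00015175)
(41205 + 31217)/(-19327/W - 50023) = (41205 + 31217)/(-19327/(-5/32949) - 50023) = 72422/(-19327*(-32949/5) - 50023) = 72422/(636805323/5 - 50023) = 72422/(636555208/5) = 72422*(5/636555208) = 181055/318277604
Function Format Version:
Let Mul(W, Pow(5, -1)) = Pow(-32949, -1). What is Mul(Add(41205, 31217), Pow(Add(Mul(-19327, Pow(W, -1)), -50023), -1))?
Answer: Rational(181055, 318277604) ≈ 0.00056886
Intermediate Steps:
W = Rational(-5, 32949) (W = Mul(5, Pow(-32949, -1)) = Mul(5, Rational(-1, 32949)) = Rational(-5, 32949) ≈ -0.00015175)
Mul(Add(41205, 31217), Pow(Add(Mul(-19327, Pow(W, -1)), -50023), -1)) = Mul(Add(41205, 31217), Pow(Add(Mul(-19327, Pow(Rational(-5, 32949), -1)), -50023), -1)) = Mul(72422, Pow(Add(Mul(-19327, Rational(-32949, 5)), -50023), -1)) = Mul(72422, Pow(Add(Rational(636805323, 5), -50023), -1)) = Mul(72422, Pow(Rational(636555208, 5), -1)) = Mul(72422, Rational(5, 636555208)) = Rational(181055, 318277604)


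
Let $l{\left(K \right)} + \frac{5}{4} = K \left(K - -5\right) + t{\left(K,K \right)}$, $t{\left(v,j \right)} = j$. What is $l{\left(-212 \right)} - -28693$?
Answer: $\frac{289455}{4} \approx 72364.0$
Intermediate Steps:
$l{\left(K \right)} = - \frac{5}{4} + K + K \left(5 + K\right)$ ($l{\left(K \right)} = - \frac{5}{4} + \left(K \left(K - -5\right) + K\right) = - \frac{5}{4} + \left(K \left(K + 5\right) + K\right) = - \frac{5}{4} + \left(K \left(5 + K\right) + K\right) = - \frac{5}{4} + \left(K + K \left(5 + K\right)\right) = - \frac{5}{4} + K + K \left(5 + K\right)$)
$l{\left(-212 \right)} - -28693 = \left(- \frac{5}{4} + \left(-212\right)^{2} + 6 \left(-212\right)\right) - -28693 = \left(- \frac{5}{4} + 44944 - 1272\right) + 28693 = \frac{174683}{4} + 28693 = \frac{289455}{4}$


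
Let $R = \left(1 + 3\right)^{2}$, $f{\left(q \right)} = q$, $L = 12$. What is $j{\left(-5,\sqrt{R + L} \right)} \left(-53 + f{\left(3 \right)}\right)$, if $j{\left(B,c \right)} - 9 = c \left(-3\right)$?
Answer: $-450 + 300 \sqrt{7} \approx 343.73$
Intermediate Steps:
$R = 16$ ($R = 4^{2} = 16$)
$j{\left(B,c \right)} = 9 - 3 c$ ($j{\left(B,c \right)} = 9 + c \left(-3\right) = 9 - 3 c$)
$j{\left(-5,\sqrt{R + L} \right)} \left(-53 + f{\left(3 \right)}\right) = \left(9 - 3 \sqrt{16 + 12}\right) \left(-53 + 3\right) = \left(9 - 3 \sqrt{28}\right) \left(-50\right) = \left(9 - 3 \cdot 2 \sqrt{7}\right) \left(-50\right) = \left(9 - 6 \sqrt{7}\right) \left(-50\right) = -450 + 300 \sqrt{7}$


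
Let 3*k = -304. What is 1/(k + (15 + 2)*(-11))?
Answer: -3/865 ≈ -0.0034682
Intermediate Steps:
k = -304/3 (k = (⅓)*(-304) = -304/3 ≈ -101.33)
1/(k + (15 + 2)*(-11)) = 1/(-304/3 + (15 + 2)*(-11)) = 1/(-304/3 + 17*(-11)) = 1/(-304/3 - 187) = 1/(-865/3) = -3/865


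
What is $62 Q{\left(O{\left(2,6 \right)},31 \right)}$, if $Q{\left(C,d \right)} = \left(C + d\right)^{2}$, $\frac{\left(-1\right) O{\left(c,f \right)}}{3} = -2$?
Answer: $84878$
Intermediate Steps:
$O{\left(c,f \right)} = 6$ ($O{\left(c,f \right)} = \left(-3\right) \left(-2\right) = 6$)
$62 Q{\left(O{\left(2,6 \right)},31 \right)} = 62 \left(6 + 31\right)^{2} = 62 \cdot 37^{2} = 62 \cdot 1369 = 84878$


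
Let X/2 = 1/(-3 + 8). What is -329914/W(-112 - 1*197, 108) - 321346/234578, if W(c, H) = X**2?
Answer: -483691360671/234578 ≈ -2.0620e+6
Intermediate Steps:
X = 2/5 (X = 2/(-3 + 8) = 2/5 ≈ 0.40000)
W(c, H) = 4/25 (W(c, H) = (2/5)**2 = 4/25)
-329914/W(-112 - 1*197, 108) - 321346/234578 = -329914/4/25 - 321346/234578 = -329914*25/4 - 321346*1/234578 = -4123925/2 - 160673/117289 = -483691360671/234578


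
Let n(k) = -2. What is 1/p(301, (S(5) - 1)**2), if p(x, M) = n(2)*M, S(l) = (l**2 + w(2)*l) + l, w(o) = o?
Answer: -1/3042 ≈ -0.00032873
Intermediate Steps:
S(l) = l**2 + 3*l (S(l) = (l**2 + 2*l) + l = l**2 + 3*l)
p(x, M) = -2*M
1/p(301, (S(5) - 1)**2) = 1/(-2*(5*(3 + 5) - 1)**2) = 1/(-2*(5*8 - 1)**2) = 1/(-2*(40 - 1)**2) = 1/(-2*39**2) = 1/(-2*1521) = 1/(-3042) = -1/3042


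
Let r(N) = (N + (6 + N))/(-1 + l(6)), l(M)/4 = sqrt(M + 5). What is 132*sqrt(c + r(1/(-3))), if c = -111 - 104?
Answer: 44*sqrt(1983 - 7740*sqrt(11))/sqrt(-1 + 4*sqrt(11)) ≈ 1933.5*I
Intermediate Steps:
c = -215
l(M) = 4*sqrt(5 + M) (l(M) = 4*sqrt(M + 5) = 4*sqrt(5 + M))
r(N) = (6 + 2*N)/(-1 + 4*sqrt(11)) (r(N) = (N + (6 + N))/(-1 + 4*sqrt(5 + 6)) = (6 + 2*N)/(-1 + 4*sqrt(11)))
132*sqrt(c + r(1/(-3))) = 132*sqrt(-215 + (6/175 + (2/175)/(-3) + 24*sqrt(11)/175 + (8/175)*sqrt(11)/(-3))) = 132*sqrt(-215 + (6/175 + (2/175)*(-1/3) + 24*sqrt(11)/175 + (8/175)*(-1/3)*sqrt(11))) = 132*sqrt(-215 + (6/175 - 2/525 + 24*sqrt(11)/175 - 8*sqrt(11)/525)) = 132*sqrt(-215 + (16/525 + 64*sqrt(11)/525)) = 132*sqrt(-112859/525 + 64*sqrt(11)/525)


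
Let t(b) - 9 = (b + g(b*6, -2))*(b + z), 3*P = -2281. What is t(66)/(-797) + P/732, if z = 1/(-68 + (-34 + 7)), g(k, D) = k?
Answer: -6534809983/166270140 ≈ -39.302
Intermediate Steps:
P = -2281/3 (P = (⅓)*(-2281) = -2281/3 ≈ -760.33)
z = -1/95 (z = 1/(-68 - 27) = 1/(-95) = -1/95 ≈ -0.010526)
t(b) = 9 + 7*b*(-1/95 + b) (t(b) = 9 + (b + b*6)*(b - 1/95) = 9 + (b + 6*b)*(-1/95 + b) = 9 + (7*b)*(-1/95 + b) = 9 + 7*b*(-1/95 + b))
t(66)/(-797) + P/732 = (9 + 7*66² - 7/95*66)/(-797) - 2281/3/732 = (9 + 7*4356 - 462/95)*(-1/797) - 2281/3*1/732 = (9 + 30492 - 462/95)*(-1/797) - 2281/2196 = (2897133/95)*(-1/797) - 2281/2196 = -2897133/75715 - 2281/2196 = -6534809983/166270140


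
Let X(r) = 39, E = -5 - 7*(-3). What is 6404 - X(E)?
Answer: 6365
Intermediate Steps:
E = 16 (E = -5 + 21 = 16)
6404 - X(E) = 6404 - 1*39 = 6404 - 39 = 6365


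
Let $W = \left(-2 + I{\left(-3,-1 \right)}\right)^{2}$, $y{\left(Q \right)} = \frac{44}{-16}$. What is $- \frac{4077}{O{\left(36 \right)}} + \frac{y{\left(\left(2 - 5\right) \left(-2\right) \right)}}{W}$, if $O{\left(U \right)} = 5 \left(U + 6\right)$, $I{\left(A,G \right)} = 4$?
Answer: $- \frac{11257}{560} \approx -20.102$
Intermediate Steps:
$O{\left(U \right)} = 30 + 5 U$ ($O{\left(U \right)} = 5 \left(6 + U\right) = 30 + 5 U$)
$y{\left(Q \right)} = - \frac{11}{4}$ ($y{\left(Q \right)} = 44 \left(- \frac{1}{16}\right) = - \frac{11}{4}$)
$W = 4$ ($W = \left(-2 + 4\right)^{2} = 2^{2} = 4$)
$- \frac{4077}{O{\left(36 \right)}} + \frac{y{\left(\left(2 - 5\right) \left(-2\right) \right)}}{W} = - \frac{4077}{30 + 5 \cdot 36} - \frac{11}{4 \cdot 4} = - \frac{4077}{30 + 180} - \frac{11}{16} = - \frac{4077}{210} - \frac{11}{16} = \left(-4077\right) \frac{1}{210} - \frac{11}{16} = - \frac{1359}{70} - \frac{11}{16} = - \frac{11257}{560}$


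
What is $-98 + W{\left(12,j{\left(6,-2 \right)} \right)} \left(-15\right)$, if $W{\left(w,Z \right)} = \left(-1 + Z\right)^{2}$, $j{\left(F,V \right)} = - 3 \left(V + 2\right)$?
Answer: $-113$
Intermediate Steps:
$j{\left(F,V \right)} = -6 - 3 V$ ($j{\left(F,V \right)} = - 3 \left(2 + V\right) = -6 - 3 V$)
$-98 + W{\left(12,j{\left(6,-2 \right)} \right)} \left(-15\right) = -98 + \left(-1 - 0\right)^{2} \left(-15\right) = -98 + \left(-1 + \left(-6 + 6\right)\right)^{2} \left(-15\right) = -98 + \left(-1 + 0\right)^{2} \left(-15\right) = -98 + \left(-1\right)^{2} \left(-15\right) = -98 + 1 \left(-15\right) = -98 - 15 = -113$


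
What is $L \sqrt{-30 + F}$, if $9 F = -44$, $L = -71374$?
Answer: $- \frac{71374 i \sqrt{314}}{3} \approx - 4.2158 \cdot 10^{5} i$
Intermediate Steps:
$F = - \frac{44}{9}$ ($F = \frac{1}{9} \left(-44\right) = - \frac{44}{9} \approx -4.8889$)
$L \sqrt{-30 + F} = - 71374 \sqrt{-30 - \frac{44}{9}} = - 71374 \sqrt{- \frac{314}{9}} = - 71374 \frac{i \sqrt{314}}{3} = - \frac{71374 i \sqrt{314}}{3}$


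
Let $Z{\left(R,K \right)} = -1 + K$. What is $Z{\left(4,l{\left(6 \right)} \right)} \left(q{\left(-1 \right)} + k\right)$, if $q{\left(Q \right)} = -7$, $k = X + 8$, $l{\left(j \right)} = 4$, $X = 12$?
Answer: $39$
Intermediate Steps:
$k = 20$ ($k = 12 + 8 = 20$)
$Z{\left(4,l{\left(6 \right)} \right)} \left(q{\left(-1 \right)} + k\right) = \left(-1 + 4\right) \left(-7 + 20\right) = 3 \cdot 13 = 39$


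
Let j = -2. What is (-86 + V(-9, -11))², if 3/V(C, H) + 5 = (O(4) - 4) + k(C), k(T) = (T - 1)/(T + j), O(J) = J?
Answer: 1692601/225 ≈ 7522.7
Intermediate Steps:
k(T) = (-1 + T)/(-2 + T) (k(T) = (T - 1)/(T - 2) = (-1 + T)/(-2 + T))
V(C, H) = 3/(-5 + (-1 + C)/(-2 + C)) (V(C, H) = 3/(-5 + ((4 - 4) + (-1 + C)/(-2 + C))) = 3/(-5 + (0 + (-1 + C)/(-2 + C))) = 3/(-5 + (-1 + C)/(-2 + C)))
(-86 + V(-9, -11))² = (-86 + 3*(-2 - 9)/(9 - 4*(-9)))² = (-86 + 3*(-11)/(9 + 36))² = (-86 + 3*(-11)/45)² = (-86 + 3*(1/45)*(-11))² = (-86 - 11/15)² = (-1301/15)² = 1692601/225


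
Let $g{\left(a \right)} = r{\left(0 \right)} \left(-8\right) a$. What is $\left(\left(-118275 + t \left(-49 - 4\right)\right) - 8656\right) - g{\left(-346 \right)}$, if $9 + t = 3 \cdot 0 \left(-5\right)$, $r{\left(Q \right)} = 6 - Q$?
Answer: $-143062$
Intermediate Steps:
$t = -9$ ($t = -9 + 3 \cdot 0 \left(-5\right) = -9 + 0 \left(-5\right) = -9 + 0 = -9$)
$g{\left(a \right)} = - 48 a$ ($g{\left(a \right)} = \left(6 - 0\right) \left(-8\right) a = \left(6 + 0\right) \left(-8\right) a = 6 \left(-8\right) a = - 48 a$)
$\left(\left(-118275 + t \left(-49 - 4\right)\right) - 8656\right) - g{\left(-346 \right)} = \left(\left(-118275 - 9 \left(-49 - 4\right)\right) - 8656\right) - \left(-48\right) \left(-346\right) = \left(\left(-118275 - -477\right) - 8656\right) - 16608 = \left(\left(-118275 + 477\right) - 8656\right) - 16608 = \left(-117798 - 8656\right) - 16608 = -126454 - 16608 = -143062$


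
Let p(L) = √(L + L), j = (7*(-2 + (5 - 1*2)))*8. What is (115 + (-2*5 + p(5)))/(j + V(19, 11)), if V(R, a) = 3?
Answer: 105/59 + √10/59 ≈ 1.8333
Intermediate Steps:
j = 56 (j = (7*(-2 + (5 - 2)))*8 = (7*(-2 + 3))*8 = (7*1)*8 = 7*8 = 56)
p(L) = √2*√L (p(L) = √(2*L) = √2*√L)
(115 + (-2*5 + p(5)))/(j + V(19, 11)) = (115 + (-2*5 + √2*√5))/(56 + 3) = (115 + (-10 + √10))/59 = (105 + √10)*(1/59) = 105/59 + √10/59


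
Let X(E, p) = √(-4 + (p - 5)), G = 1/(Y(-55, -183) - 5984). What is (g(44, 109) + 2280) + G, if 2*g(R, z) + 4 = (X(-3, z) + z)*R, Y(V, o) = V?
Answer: 29566943/6039 ≈ 4896.0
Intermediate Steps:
G = -1/6039 (G = 1/(-55 - 5984) = 1/(-6039) = -1/6039 ≈ -0.00016559)
X(E, p) = √(-9 + p) (X(E, p) = √(-4 + (-5 + p)) = √(-9 + p))
g(R, z) = -2 + R*(z + √(-9 + z))/2 (g(R, z) = -2 + ((√(-9 + z) + z)*R)/2 = -2 + ((z + √(-9 + z))*R)/2 = -2 + (R*(z + √(-9 + z)))/2 = -2 + R*(z + √(-9 + z))/2)
(g(44, 109) + 2280) + G = ((-2 + (½)*44*109 + (½)*44*√(-9 + 109)) + 2280) - 1/6039 = ((-2 + 2398 + (½)*44*√100) + 2280) - 1/6039 = ((-2 + 2398 + (½)*44*10) + 2280) - 1/6039 = ((-2 + 2398 + 220) + 2280) - 1/6039 = (2616 + 2280) - 1/6039 = 4896 - 1/6039 = 29566943/6039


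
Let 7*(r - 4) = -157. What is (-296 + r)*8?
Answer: -17608/7 ≈ -2515.4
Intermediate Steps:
r = -129/7 (r = 4 + (⅐)*(-157) = 4 - 157/7 = -129/7 ≈ -18.429)
(-296 + r)*8 = (-296 - 129/7)*8 = -2201/7*8 = -17608/7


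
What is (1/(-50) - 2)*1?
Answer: -101/50 ≈ -2.0200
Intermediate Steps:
(1/(-50) - 2)*1 = (-1/50 - 2)*1 = -101/50*1 = -101/50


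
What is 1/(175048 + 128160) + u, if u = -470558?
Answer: -142676950063/303208 ≈ -4.7056e+5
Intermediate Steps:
1/(175048 + 128160) + u = 1/(175048 + 128160) - 470558 = 1/303208 - 470558 = -142676950063/303208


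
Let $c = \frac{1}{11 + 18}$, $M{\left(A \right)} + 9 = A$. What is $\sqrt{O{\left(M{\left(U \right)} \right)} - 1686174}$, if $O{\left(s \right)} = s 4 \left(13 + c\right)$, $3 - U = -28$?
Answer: $\frac{i \sqrt{1417107678}}{29} \approx 1298.1 i$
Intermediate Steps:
$U = 31$ ($U = 3 - -28 = 3 + 28 = 31$)
$M{\left(A \right)} = -9 + A$
$c = \frac{1}{29} \approx 0.034483$
$O{\left(s \right)} = \frac{1512 s}{29}$ ($O{\left(s \right)} = s 4 \left(13 + \frac{1}{29}\right) = 4 s \frac{378}{29} = \frac{1512 s}{29}$)
$\sqrt{O{\left(M{\left(U \right)} \right)} - 1686174} = \sqrt{\frac{1512 \left(-9 + 31\right)}{29} - 1686174} = \sqrt{\frac{1512}{29} \cdot 22 - 1686174} = \sqrt{\frac{33264}{29} - 1686174} = \sqrt{- \frac{48865782}{29}} = \frac{i \sqrt{1417107678}}{29}$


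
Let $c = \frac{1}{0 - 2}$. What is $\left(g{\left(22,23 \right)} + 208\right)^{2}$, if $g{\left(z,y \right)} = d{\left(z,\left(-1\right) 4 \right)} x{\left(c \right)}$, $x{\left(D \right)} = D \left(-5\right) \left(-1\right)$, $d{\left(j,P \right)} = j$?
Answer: $23409$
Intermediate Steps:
$c = - \frac{1}{2}$ ($c = \frac{1}{-2} = - \frac{1}{2} \approx -0.5$)
$x{\left(D \right)} = 5 D$ ($x{\left(D \right)} = - 5 D \left(-1\right) = 5 D$)
$g{\left(z,y \right)} = - \frac{5 z}{2}$ ($g{\left(z,y \right)} = z 5 \left(- \frac{1}{2}\right) = z \left(- \frac{5}{2}\right) = - \frac{5 z}{2}$)
$\left(g{\left(22,23 \right)} + 208\right)^{2} = \left(\left(- \frac{5}{2}\right) 22 + 208\right)^{2} = \left(-55 + 208\right)^{2} = 153^{2} = 23409$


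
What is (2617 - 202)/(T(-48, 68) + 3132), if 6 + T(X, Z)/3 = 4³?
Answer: 805/1102 ≈ 0.73049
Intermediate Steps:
T(X, Z) = 174 (T(X, Z) = -18 + 3*4³ = -18 + 3*64 = -18 + 192 = 174)
(2617 - 202)/(T(-48, 68) + 3132) = (2617 - 202)/(174 + 3132) = 2415/3306 = 2415*(1/3306) = 805/1102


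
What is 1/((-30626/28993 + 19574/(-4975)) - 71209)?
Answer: -144240175/10271918494907 ≈ -1.4042e-5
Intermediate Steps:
1/((-30626/28993 + 19574/(-4975)) - 71209) = 1/((-30626*1/28993 + 19574*(-1/4975)) - 71209) = 1/((-30626/28993 - 19574/4975) - 71209) = 1/(-719873332/144240175 - 71209) = 1/(-10271918494907/144240175) = -144240175/10271918494907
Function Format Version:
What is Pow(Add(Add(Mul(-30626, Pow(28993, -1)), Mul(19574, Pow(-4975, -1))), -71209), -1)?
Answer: Rational(-144240175, 10271918494907) ≈ -1.4042e-5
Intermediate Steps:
Pow(Add(Add(Mul(-30626, Pow(28993, -1)), Mul(19574, Pow(-4975, -1))), -71209), -1) = Pow(Add(Add(Mul(-30626, Rational(1, 28993)), Mul(19574, Rational(-1, 4975))), -71209), -1) = Pow(Add(Add(Rational(-30626, 28993), Rational(-19574, 4975)), -71209), -1) = Pow(Add(Rational(-719873332, 144240175), -71209), -1) = Pow(Rational(-10271918494907, 144240175), -1) = Rational(-144240175, 10271918494907)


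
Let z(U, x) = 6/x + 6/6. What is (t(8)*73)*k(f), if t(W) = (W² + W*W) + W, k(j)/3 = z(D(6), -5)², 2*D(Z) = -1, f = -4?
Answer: 29784/25 ≈ 1191.4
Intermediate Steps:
D(Z) = -½ (D(Z) = (½)*(-1) = -½)
z(U, x) = 1 + 6/x (z(U, x) = 6/x + 6*(⅙) = 6/x + 1 = 1 + 6/x)
k(j) = 3/25 (k(j) = 3*((6 - 5)/(-5))² = 3*(-⅕*1)² = 3*(-⅕)² = 3*(1/25) = 3/25)
t(W) = W + 2*W² (t(W) = (W² + W²) + W = 2*W² + W = W + 2*W²)
(t(8)*73)*k(f) = ((8*(1 + 2*8))*73)*(3/25) = ((8*(1 + 16))*73)*(3/25) = ((8*17)*73)*(3/25) = (136*73)*(3/25) = 9928*(3/25) = 29784/25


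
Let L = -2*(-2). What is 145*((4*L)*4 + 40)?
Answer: 15080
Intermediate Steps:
L = 4
145*((4*L)*4 + 40) = 145*((4*4)*4 + 40) = 145*(16*4 + 40) = 145*(64 + 40) = 145*104 = 15080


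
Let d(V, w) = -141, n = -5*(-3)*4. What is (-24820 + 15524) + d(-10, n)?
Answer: -9437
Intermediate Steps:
n = 60 (n = 15*4 = 60)
(-24820 + 15524) + d(-10, n) = (-24820 + 15524) - 141 = -9296 - 141 = -9437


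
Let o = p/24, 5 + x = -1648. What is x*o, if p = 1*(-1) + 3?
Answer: -551/4 ≈ -137.75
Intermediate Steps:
x = -1653 (x = -5 - 1648 = -1653)
p = 2 (p = -1 + 3 = 2)
o = 1/12 (o = 2/24 = 2*(1/24) = 1/12 ≈ 0.083333)
x*o = -1653*1/12 = -551/4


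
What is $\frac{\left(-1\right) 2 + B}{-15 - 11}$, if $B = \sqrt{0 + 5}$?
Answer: $\frac{1}{13} - \frac{\sqrt{5}}{26} \approx -0.0090795$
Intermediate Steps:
$B = \sqrt{5} \approx 2.2361$
$\frac{\left(-1\right) 2 + B}{-15 - 11} = \frac{\left(-1\right) 2 + \sqrt{5}}{-15 - 11} = \frac{-2 + \sqrt{5}}{-26} = \left(-2 + \sqrt{5}\right) \left(- \frac{1}{26}\right) = \frac{1}{13} - \frac{\sqrt{5}}{26}$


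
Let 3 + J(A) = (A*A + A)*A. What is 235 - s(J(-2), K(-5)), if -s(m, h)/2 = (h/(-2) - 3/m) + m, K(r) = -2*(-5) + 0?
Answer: 1483/7 ≈ 211.86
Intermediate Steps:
J(A) = -3 + A*(A + A**2) (J(A) = -3 + (A*A + A)*A = -3 + (A**2 + A)*A = -3 + (A + A**2)*A = -3 + A*(A + A**2))
K(r) = 10 (K(r) = 10 + 0 = 10)
s(m, h) = h - 2*m + 6/m (s(m, h) = -2*((h/(-2) - 3/m) + m) = -2*((h*(-1/2) - 3/m) + m) = -2*((-h/2 - 3/m) + m) = -2*((-3/m - h/2) + m) = -2*(m - 3/m - h/2) = h - 2*m + 6/m)
235 - s(J(-2), K(-5)) = 235 - (10 - 2*(-3 + (-2)**2 + (-2)**3) + 6/(-3 + (-2)**2 + (-2)**3)) = 235 - (10 - 2*(-3 + 4 - 8) + 6/(-3 + 4 - 8)) = 235 - (10 - 2*(-7) + 6/(-7)) = 235 - (10 + 14 + 6*(-1/7)) = 235 - (10 + 14 - 6/7) = 235 - 1*162/7 = 235 - 162/7 = 1483/7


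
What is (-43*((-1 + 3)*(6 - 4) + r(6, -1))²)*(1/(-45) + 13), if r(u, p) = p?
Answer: -25112/5 ≈ -5022.4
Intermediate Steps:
(-43*((-1 + 3)*(6 - 4) + r(6, -1))²)*(1/(-45) + 13) = (-43*((-1 + 3)*(6 - 4) - 1)²)*(1/(-45) + 13) = (-43*(2*2 - 1)²)*(-1/45 + 13) = -43*(4 - 1)²*(584/45) = -43*3²*(584/45) = -43*9*(584/45) = -387*584/45 = -25112/5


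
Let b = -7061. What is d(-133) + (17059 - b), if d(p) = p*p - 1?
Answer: 41808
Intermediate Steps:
d(p) = -1 + p**2 (d(p) = p**2 - 1 = -1 + p**2)
d(-133) + (17059 - b) = (-1 + (-133)**2) + (17059 - 1*(-7061)) = (-1 + 17689) + (17059 + 7061) = 17688 + 24120 = 41808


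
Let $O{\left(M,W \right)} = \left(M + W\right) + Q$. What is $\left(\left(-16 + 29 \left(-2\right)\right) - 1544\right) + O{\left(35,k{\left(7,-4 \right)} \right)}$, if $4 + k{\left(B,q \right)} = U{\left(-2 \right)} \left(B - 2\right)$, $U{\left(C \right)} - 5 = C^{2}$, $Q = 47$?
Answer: $-1495$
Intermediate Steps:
$U{\left(C \right)} = 5 + C^{2}$
$k{\left(B,q \right)} = -22 + 9 B$ ($k{\left(B,q \right)} = -4 + \left(5 + \left(-2\right)^{2}\right) \left(B - 2\right) = -4 + \left(5 + 4\right) \left(-2 + B\right) = -4 + 9 \left(-2 + B\right) = -4 + \left(-18 + 9 B\right) = -22 + 9 B$)
$O{\left(M,W \right)} = 47 + M + W$ ($O{\left(M,W \right)} = \left(M + W\right) + 47 = 47 + M + W$)
$\left(\left(-16 + 29 \left(-2\right)\right) - 1544\right) + O{\left(35,k{\left(7,-4 \right)} \right)} = \left(\left(-16 + 29 \left(-2\right)\right) - 1544\right) + \left(47 + 35 + \left(-22 + 9 \cdot 7\right)\right) = \left(\left(-16 - 58\right) - 1544\right) + \left(47 + 35 + \left(-22 + 63\right)\right) = \left(-74 - 1544\right) + \left(47 + 35 + 41\right) = -1618 + 123 = -1495$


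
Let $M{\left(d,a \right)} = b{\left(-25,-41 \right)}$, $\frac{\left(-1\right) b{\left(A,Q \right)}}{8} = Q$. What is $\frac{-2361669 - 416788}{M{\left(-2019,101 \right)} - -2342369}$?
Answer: $- \frac{2778457}{2342697} \approx -1.186$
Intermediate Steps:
$b{\left(A,Q \right)} = - 8 Q$
$M{\left(d,a \right)} = 328$ ($M{\left(d,a \right)} = \left(-8\right) \left(-41\right) = 328$)
$\frac{-2361669 - 416788}{M{\left(-2019,101 \right)} - -2342369} = \frac{-2361669 - 416788}{328 - -2342369} = - \frac{2778457}{328 + 2342369} = - \frac{2778457}{2342697}$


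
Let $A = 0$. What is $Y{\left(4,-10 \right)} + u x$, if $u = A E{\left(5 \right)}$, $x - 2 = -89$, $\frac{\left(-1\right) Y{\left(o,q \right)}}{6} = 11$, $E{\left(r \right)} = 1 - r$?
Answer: $-66$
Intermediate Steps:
$Y{\left(o,q \right)} = -66$ ($Y{\left(o,q \right)} = \left(-6\right) 11 = -66$)
$x = -87$ ($x = 2 - 89 = -87$)
$u = 0$ ($u = 0 \left(1 - 5\right) = 0 \left(-4\right) = 0$)
$Y{\left(4,-10 \right)} + u x = -66 + 0 \left(-87\right) = -66 + 0 = -66$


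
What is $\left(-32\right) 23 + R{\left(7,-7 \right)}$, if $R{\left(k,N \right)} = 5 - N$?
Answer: $-724$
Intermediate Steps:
$\left(-32\right) 23 + R{\left(7,-7 \right)} = \left(-32\right) 23 + \left(5 - -7\right) = -736 + \left(5 + 7\right) = -736 + 12 = -724$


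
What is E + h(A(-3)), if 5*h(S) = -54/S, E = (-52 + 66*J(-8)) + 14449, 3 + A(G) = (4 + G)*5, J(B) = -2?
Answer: 71298/5 ≈ 14260.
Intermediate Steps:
A(G) = 17 + 5*G (A(G) = -3 + (4 + G)*5 = -3 + (20 + 5*G) = 17 + 5*G)
E = 14265 (E = (-52 + 66*(-2)) + 14449 = (-52 - 132) + 14449 = -184 + 14449 = 14265)
h(S) = -54/(5*S) (h(S) = (-54/S)/5 = -54/(5*S))
E + h(A(-3)) = 14265 - 54/(5*(17 + 5*(-3))) = 14265 - 54/(5*(17 - 15)) = 14265 - 54/5/2 = 14265 - 54/5*1/2 = 14265 - 27/5 = 71298/5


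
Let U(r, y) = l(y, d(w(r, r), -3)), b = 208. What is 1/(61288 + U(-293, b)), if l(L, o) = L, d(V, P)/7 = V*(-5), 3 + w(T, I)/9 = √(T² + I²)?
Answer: 1/61496 ≈ 1.6261e-5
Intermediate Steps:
w(T, I) = -27 + 9*√(I² + T²) (w(T, I) = -27 + 9*√(T² + I²) = -27 + 9*√(I² + T²))
d(V, P) = -35*V (d(V, P) = 7*(V*(-5)) = 7*(-5*V) = -35*V)
U(r, y) = y
1/(61288 + U(-293, b)) = 1/(61288 + 208) = 1/61496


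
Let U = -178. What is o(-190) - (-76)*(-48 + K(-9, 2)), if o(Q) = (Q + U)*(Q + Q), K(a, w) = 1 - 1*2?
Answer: 136116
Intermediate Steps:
K(a, w) = -1 (K(a, w) = 1 - 2 = -1)
o(Q) = 2*Q*(-178 + Q) (o(Q) = (Q - 178)*(Q + Q) = (-178 + Q)*(2*Q) = 2*Q*(-178 + Q))
o(-190) - (-76)*(-48 + K(-9, 2)) = 2*(-190)*(-178 - 190) - (-76)*(-48 - 1) = 2*(-190)*(-368) - (-76)*(-49) = 139840 - 1*3724 = 139840 - 3724 = 136116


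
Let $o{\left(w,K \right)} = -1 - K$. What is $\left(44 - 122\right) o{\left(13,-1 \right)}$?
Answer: $0$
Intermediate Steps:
$\left(44 - 122\right) o{\left(13,-1 \right)} = \left(44 - 122\right) \left(-1 - -1\right) = - 78 \left(-1 + 1\right) = \left(-78\right) 0 = 0$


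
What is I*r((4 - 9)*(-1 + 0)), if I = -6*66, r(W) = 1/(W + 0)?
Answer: -396/5 ≈ -79.200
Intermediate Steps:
r(W) = 1/W
I = -396
I*r((4 - 9)*(-1 + 0)) = -396*1/((-1 + 0)*(4 - 9)) = -396/((-5*(-1))) = -396/5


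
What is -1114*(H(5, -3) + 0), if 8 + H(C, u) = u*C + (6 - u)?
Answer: 15596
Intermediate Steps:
H(C, u) = -2 - u + C*u (H(C, u) = -8 + (u*C + (6 - u)) = -8 + (C*u + (6 - u)) = -8 + (6 - u + C*u) = -2 - u + C*u)
-1114*(H(5, -3) + 0) = -1114*((-2 - 1*(-3) + 5*(-3)) + 0) = -1114*((-2 + 3 - 15) + 0) = -1114*(-14 + 0) = -(-15596) = -1114*(-14) = 15596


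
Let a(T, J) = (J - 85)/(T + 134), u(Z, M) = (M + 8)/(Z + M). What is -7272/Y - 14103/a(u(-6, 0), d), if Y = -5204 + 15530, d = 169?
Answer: -536681561/24094 ≈ -22275.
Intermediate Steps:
Y = 10326
u(Z, M) = (8 + M)/(M + Z)
a(T, J) = (-85 + J)/(134 + T)
-7272/Y - 14103/a(u(-6, 0), d) = -7272/10326 - 14103*(134 + (8 + 0)/(0 - 6))/(-85 + 169) = -7272*1/10326 - 14103/(84/(134 + 8/(-6))) = -1212/1721 - 14103/(84/(134 - 1/6*8)) = -1212/1721 - 14103/(84/(134 - 4/3)) = -1212/1721 - 14103/(84/(398/3)) = -1212/1721 - 14103/((3/398)*84) = -1212/1721 - 14103/126/199 = -1212/1721 - 14103*199/126 = -1212/1721 - 311833/14 = -536681561/24094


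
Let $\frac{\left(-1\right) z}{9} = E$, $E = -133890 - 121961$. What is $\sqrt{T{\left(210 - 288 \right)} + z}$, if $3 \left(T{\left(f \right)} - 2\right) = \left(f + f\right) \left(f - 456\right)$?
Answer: $\sqrt{2330429} \approx 1526.6$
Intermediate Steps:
$E = -255851$
$z = 2302659$ ($z = \left(-9\right) \left(-255851\right) = 2302659$)
$T{\left(f \right)} = 2 + \frac{2 f \left(-456 + f\right)}{3}$ ($T{\left(f \right)} = 2 + \frac{\left(f + f\right) \left(f - 456\right)}{3} = 2 + \frac{2 f \left(-456 + f\right)}{3}$)
$\sqrt{T{\left(210 - 288 \right)} + z} = \sqrt{\left(2 - 304 \left(210 - 288\right) + \frac{2 \left(210 - 288\right)^{2}}{3}\right) + 2302659} = \sqrt{\left(2 - -23712 + \frac{2 \left(-78\right)^{2}}{3}\right) + 2302659} = \sqrt{\left(2 + 23712 + \frac{2}{3} \cdot 6084\right) + 2302659} = \sqrt{\left(2 + 23712 + 4056\right) + 2302659} = \sqrt{27770 + 2302659} = \sqrt{2330429}$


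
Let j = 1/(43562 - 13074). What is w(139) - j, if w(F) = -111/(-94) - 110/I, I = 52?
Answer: -17409259/18628168 ≈ -0.93457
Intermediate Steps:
j = 1/30488 ≈ 3.2800e-5
w(F) = -571/611 (w(F) = -111/(-94) - 110/52 = -111*(-1/94) - 110*1/52 = 111/94 - 55/26 = -571/611)
w(139) - j = -571/611 - 1*1/30488 = -571/611 - 1/30488 = -17409259/18628168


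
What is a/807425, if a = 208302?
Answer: 208302/807425 ≈ 0.25798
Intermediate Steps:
a/807425 = 208302/807425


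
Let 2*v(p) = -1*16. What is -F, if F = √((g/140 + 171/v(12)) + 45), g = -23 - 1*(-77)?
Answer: -9*√5810/140 ≈ -4.9001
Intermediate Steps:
g = 54 (g = -23 + 77 = 54)
v(p) = -8 (v(p) = (-1*16)/2 = (½)*(-16) = -8)
F = 9*√5810/140 (F = √((54/140 + 171/(-8)) + 45) = √((54*(1/140) + 171*(-⅛)) + 45) = √((27/70 - 171/8) + 45) = √(-5877/280 + 45) = √(6723/280) = 9*√5810/140 ≈ 4.9001)
-F = -9*√5810/140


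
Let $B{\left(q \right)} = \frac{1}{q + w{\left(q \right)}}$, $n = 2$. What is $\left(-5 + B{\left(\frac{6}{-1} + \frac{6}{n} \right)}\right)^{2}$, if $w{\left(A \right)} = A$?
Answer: $\frac{961}{36} \approx 26.694$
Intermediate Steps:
$B{\left(q \right)} = \frac{1}{2 q}$ ($B{\left(q \right)} = \frac{1}{q + q} = \frac{1}{2 q}$)
$\left(-5 + B{\left(\frac{6}{-1} + \frac{6}{n} \right)}\right)^{2} = \left(-5 + \frac{1}{2 \left(\frac{6}{-1} + \frac{6}{2}\right)}\right)^{2} = \left(-5 + \frac{1}{2 \left(6 \left(-1\right) + 6 \cdot \frac{1}{2}\right)}\right)^{2} = \left(-5 + \frac{1}{2 \left(-6 + 3\right)}\right)^{2} = \left(-5 + \frac{1}{2 \left(-3\right)}\right)^{2} = \left(-5 + \frac{1}{2} \left(- \frac{1}{3}\right)\right)^{2} = \left(-5 - \frac{1}{6}\right)^{2} = \left(- \frac{31}{6}\right)^{2} = \frac{961}{36}$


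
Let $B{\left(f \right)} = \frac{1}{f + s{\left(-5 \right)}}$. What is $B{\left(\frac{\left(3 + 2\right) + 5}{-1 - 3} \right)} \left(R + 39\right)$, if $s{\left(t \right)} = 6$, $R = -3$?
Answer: $\frac{72}{7} \approx 10.286$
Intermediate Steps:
$B{\left(f \right)} = \frac{1}{6 + f}$ ($B{\left(f \right)} = \frac{1}{f + 6} = \frac{1}{6 + f}$)
$B{\left(\frac{\left(3 + 2\right) + 5}{-1 - 3} \right)} \left(R + 39\right) = \frac{-3 + 39}{6 + \frac{\left(3 + 2\right) + 5}{-1 - 3}} = \frac{1}{6 + \frac{5 + 5}{-4}} \cdot 36 = \frac{1}{6 + 10 \left(- \frac{1}{4}\right)} 36 = \frac{1}{6 - \frac{5}{2}} \cdot 36 = \frac{1}{\frac{7}{2}} \cdot 36 = \frac{2}{7} \cdot 36 = \frac{72}{7}$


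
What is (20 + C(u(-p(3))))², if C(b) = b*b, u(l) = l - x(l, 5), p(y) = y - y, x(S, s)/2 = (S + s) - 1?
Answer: 7056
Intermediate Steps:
x(S, s) = -2 + 2*S + 2*s (x(S, s) = 2*((S + s) - 1) = 2*(-1 + S + s) = -2 + 2*S + 2*s)
p(y) = 0
u(l) = -8 - l (u(l) = l - (-2 + 2*l + 2*5) = l - (-2 + 2*l + 10) = l - (8 + 2*l) = l + (-8 - 2*l) = -8 - l)
C(b) = b²
(20 + C(u(-p(3))))² = (20 + (-8 - (-1)*0)²)² = (20 + (-8 - 1*0)²)² = (20 + (-8 + 0)²)² = (20 + (-8)²)² = (20 + 64)² = 84² = 7056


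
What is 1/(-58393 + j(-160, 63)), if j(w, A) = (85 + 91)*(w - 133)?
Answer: -1/109961 ≈ -9.0941e-6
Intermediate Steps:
j(w, A) = -23408 + 176*w (j(w, A) = 176*(-133 + w) = -23408 + 176*w)
1/(-58393 + j(-160, 63)) = 1/(-58393 + (-23408 + 176*(-160))) = 1/(-58393 + (-23408 - 28160)) = 1/(-58393 - 51568) = 1/(-109961) = -1/109961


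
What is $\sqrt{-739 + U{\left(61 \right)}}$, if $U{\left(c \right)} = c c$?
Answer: $\sqrt{2982} \approx 54.608$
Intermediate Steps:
$U{\left(c \right)} = c^{2}$
$\sqrt{-739 + U{\left(61 \right)}} = \sqrt{-739 + 61^{2}} = \sqrt{-739 + 3721} = \sqrt{2982}$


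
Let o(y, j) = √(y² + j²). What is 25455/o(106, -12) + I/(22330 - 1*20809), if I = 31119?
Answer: 10373/507 + 5091*√2845/1138 ≈ 259.08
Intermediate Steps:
o(y, j) = √(j² + y²)
25455/o(106, -12) + I/(22330 - 1*20809) = 25455/(√((-12)² + 106²)) + 31119/(22330 - 1*20809) = 25455/(√(144 + 11236)) + 31119/(22330 - 20809) = 25455/(√11380) + 31119/1521 = 25455/((2*√2845)) + 31119*(1/1521) = 25455*(√2845/5690) + 10373/507 = 5091*√2845/1138 + 10373/507 = 10373/507 + 5091*√2845/1138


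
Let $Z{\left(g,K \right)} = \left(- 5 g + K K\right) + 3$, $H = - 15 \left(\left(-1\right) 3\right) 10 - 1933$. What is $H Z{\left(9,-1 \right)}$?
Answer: $60803$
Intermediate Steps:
$H = -1483$ ($H = \left(-15\right) \left(-3\right) 10 - 1933 = 45 \cdot 10 - 1933 = 450 - 1933 = -1483$)
$Z{\left(g,K \right)} = 3 + K^{2} - 5 g$ ($Z{\left(g,K \right)} = \left(- 5 g + K^{2}\right) + 3 = \left(K^{2} - 5 g\right) + 3 = 3 + K^{2} - 5 g$)
$H Z{\left(9,-1 \right)} = - 1483 \left(3 + \left(-1\right)^{2} - 45\right) = - 1483 \left(3 + 1 - 45\right) = \left(-1483\right) \left(-41\right) = 60803$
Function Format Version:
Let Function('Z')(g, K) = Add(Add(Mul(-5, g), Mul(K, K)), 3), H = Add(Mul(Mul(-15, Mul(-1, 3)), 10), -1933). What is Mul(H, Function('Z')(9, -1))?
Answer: 60803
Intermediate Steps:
H = -1483 (H = Add(Mul(Mul(-15, -3), 10), -1933) = Add(Mul(45, 10), -1933) = Add(450, -1933) = -1483)
Function('Z')(g, K) = Add(3, Pow(K, 2), Mul(-5, g)) (Function('Z')(g, K) = Add(Add(Mul(-5, g), Pow(K, 2)), 3) = Add(Add(Pow(K, 2), Mul(-5, g)), 3) = Add(3, Pow(K, 2), Mul(-5, g)))
Mul(H, Function('Z')(9, -1)) = Mul(-1483, Add(3, Pow(-1, 2), Mul(-5, 9))) = Mul(-1483, Add(3, 1, -45)) = Mul(-1483, -41) = 60803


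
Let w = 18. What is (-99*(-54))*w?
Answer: 96228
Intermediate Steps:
(-99*(-54))*w = -99*(-54)*18 = 5346*18 = 96228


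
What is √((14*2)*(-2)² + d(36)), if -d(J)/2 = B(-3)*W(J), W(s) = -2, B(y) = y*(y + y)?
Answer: 2*√46 ≈ 13.565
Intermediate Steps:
B(y) = 2*y² (B(y) = y*(2*y) = 2*y²)
d(J) = 72 (d(J) = -2*2*(-3)²*(-2) = -2*2*9*(-2) = -36*(-2) = -2*(-36) = 72)
√((14*2)*(-2)² + d(36)) = √((14*2)*(-2)² + 72) = √(28*4 + 72) = √(112 + 72) = √184 = 2*√46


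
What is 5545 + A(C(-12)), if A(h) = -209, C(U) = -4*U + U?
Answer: 5336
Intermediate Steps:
C(U) = -3*U
5545 + A(C(-12)) = 5545 - 209 = 5336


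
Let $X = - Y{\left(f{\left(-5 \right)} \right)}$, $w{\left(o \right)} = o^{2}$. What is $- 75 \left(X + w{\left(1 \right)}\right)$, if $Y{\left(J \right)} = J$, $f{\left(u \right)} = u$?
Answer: $-450$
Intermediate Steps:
$X = 5$ ($X = \left(-1\right) \left(-5\right) = 5$)
$- 75 \left(X + w{\left(1 \right)}\right) = - 75 \left(5 + 1^{2}\right) = - 75 \left(5 + 1\right) = \left(-75\right) 6 = -450$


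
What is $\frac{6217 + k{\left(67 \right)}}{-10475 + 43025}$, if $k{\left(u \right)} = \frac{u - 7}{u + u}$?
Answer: $\frac{416569}{2180850} \approx 0.19101$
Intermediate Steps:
$k{\left(u \right)} = \frac{-7 + u}{2 u}$
$\frac{6217 + k{\left(67 \right)}}{-10475 + 43025} = \frac{6217 + \frac{-7 + 67}{2 \cdot 67}}{-10475 + 43025} = \frac{6217 + \frac{1}{2} \cdot \frac{1}{67} \cdot 60}{32550} = \left(6217 + \frac{30}{67}\right) \frac{1}{32550} = \frac{416569}{67} \cdot \frac{1}{32550} = \frac{416569}{2180850}$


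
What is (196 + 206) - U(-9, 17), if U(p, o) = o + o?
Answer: 368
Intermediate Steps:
U(p, o) = 2*o
(196 + 206) - U(-9, 17) = (196 + 206) - 2*17 = 402 - 1*34 = 402 - 34 = 368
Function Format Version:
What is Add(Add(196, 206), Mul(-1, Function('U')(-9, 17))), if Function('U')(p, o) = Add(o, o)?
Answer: 368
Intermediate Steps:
Function('U')(p, o) = Mul(2, o)
Add(Add(196, 206), Mul(-1, Function('U')(-9, 17))) = Add(Add(196, 206), Mul(-1, Mul(2, 17))) = Add(402, Mul(-1, 34)) = Add(402, -34) = 368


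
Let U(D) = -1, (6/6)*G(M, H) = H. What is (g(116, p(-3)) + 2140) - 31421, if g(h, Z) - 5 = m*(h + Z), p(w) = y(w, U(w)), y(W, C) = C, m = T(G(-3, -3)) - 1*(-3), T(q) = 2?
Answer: -28701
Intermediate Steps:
G(M, H) = H
m = 5 (m = 2 - 1*(-3) = 2 + 3 = 5)
p(w) = -1
g(h, Z) = 5 + 5*Z + 5*h (g(h, Z) = 5 + 5*(h + Z) = 5 + 5*(Z + h) = 5 + (5*Z + 5*h) = 5 + 5*Z + 5*h)
(g(116, p(-3)) + 2140) - 31421 = ((5 + 5*(-1) + 5*116) + 2140) - 31421 = ((5 - 5 + 580) + 2140) - 31421 = (580 + 2140) - 31421 = 2720 - 31421 = -28701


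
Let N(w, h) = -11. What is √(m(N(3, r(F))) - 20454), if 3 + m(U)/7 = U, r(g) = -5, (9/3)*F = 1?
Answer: 2*I*√5138 ≈ 143.36*I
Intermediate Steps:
F = ⅓ (F = (⅓)*1 = ⅓ ≈ 0.33333)
m(U) = -21 + 7*U
√(m(N(3, r(F))) - 20454) = √((-21 + 7*(-11)) - 20454) = √((-21 - 77) - 20454) = √(-98 - 20454) = √(-20552) = 2*I*√5138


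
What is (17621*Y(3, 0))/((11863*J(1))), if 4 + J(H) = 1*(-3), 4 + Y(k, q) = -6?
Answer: 176210/83041 ≈ 2.1220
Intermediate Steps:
Y(k, q) = -10 (Y(k, q) = -4 - 6 = -10)
J(H) = -7 (J(H) = -4 + 1*(-3) = -4 - 3 = -7)
(17621*Y(3, 0))/((11863*J(1))) = (17621*(-10))/((11863*(-7))) = -176210/(-83041) = -176210*(-1/83041) = 176210/83041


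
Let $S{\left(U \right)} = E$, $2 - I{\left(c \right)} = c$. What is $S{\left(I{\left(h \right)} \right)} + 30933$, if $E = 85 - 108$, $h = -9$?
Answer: $30910$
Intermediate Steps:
$I{\left(c \right)} = 2 - c$
$E = -23$ ($E = 85 - 108 = -23$)
$S{\left(U \right)} = -23$
$S{\left(I{\left(h \right)} \right)} + 30933 = -23 + 30933 = 30910$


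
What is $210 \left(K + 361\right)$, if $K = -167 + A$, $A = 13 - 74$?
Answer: $27930$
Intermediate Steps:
$A = -61$
$K = -228$ ($K = -167 - 61 = -228$)
$210 \left(K + 361\right) = 210 \left(-228 + 361\right) = 210 \cdot 133 = 27930$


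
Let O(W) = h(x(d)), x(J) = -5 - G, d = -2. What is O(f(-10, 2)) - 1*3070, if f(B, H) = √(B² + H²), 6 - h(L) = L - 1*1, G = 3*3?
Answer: -3049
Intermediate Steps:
G = 9
x(J) = -14 (x(J) = -5 - 1*9 = -5 - 9 = -14)
h(L) = 7 - L (h(L) = 6 - (L - 1*1) = 6 - (L - 1) = 6 - (-1 + L) = 6 + (1 - L) = 7 - L)
O(W) = 21 (O(W) = 7 - 1*(-14) = 7 + 14 = 21)
O(f(-10, 2)) - 1*3070 = 21 - 1*3070 = 21 - 3070 = -3049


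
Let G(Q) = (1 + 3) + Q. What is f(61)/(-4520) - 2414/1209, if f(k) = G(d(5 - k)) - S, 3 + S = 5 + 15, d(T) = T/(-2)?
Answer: -2185883/1092936 ≈ -2.0000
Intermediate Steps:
d(T) = -T/2 (d(T) = T*(-½) = -T/2)
G(Q) = 4 + Q
S = 17 (S = -3 + (5 + 15) = -3 + 20 = 17)
f(k) = -31/2 + k/2 (f(k) = (4 - (5 - k)/2) - 1*17 = (4 + (-5/2 + k/2)) - 17 = (3/2 + k/2) - 17 = -31/2 + k/2)
f(61)/(-4520) - 2414/1209 = (-31/2 + (½)*61)/(-4520) - 2414/1209 = (-31/2 + 61/2)*(-1/4520) - 2414*1/1209 = 15*(-1/4520) - 2414/1209 = -3/904 - 2414/1209 = -2185883/1092936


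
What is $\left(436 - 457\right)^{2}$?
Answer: $441$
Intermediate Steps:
$\left(436 - 457\right)^{2} = \left(-21\right)^{2} = 441$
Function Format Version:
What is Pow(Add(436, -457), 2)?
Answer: 441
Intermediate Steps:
Pow(Add(436, -457), 2) = Pow(-21, 2) = 441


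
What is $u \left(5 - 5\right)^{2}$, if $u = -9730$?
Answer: $0$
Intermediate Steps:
$u \left(5 - 5\right)^{2} = - 9730 \left(5 - 5\right)^{2} = - 9730 \cdot 0^{2} = \left(-9730\right) 0 = 0$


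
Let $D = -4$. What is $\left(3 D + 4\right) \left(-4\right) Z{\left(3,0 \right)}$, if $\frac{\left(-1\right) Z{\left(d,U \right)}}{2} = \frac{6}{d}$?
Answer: $-128$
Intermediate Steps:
$Z{\left(d,U \right)} = - \frac{12}{d}$ ($Z{\left(d,U \right)} = - 2 \frac{6}{d} = - \frac{12}{d}$)
$\left(3 D + 4\right) \left(-4\right) Z{\left(3,0 \right)} = \left(3 \left(-4\right) + 4\right) \left(-4\right) \left(- \frac{12}{3}\right) = \left(-12 + 4\right) \left(-4\right) \left(\left(-12\right) \frac{1}{3}\right) = \left(-8\right) \left(-4\right) \left(-4\right) = 32 \left(-4\right) = -128$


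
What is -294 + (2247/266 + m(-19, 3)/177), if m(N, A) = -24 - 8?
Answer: -1921843/6726 ≈ -285.73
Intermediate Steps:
m(N, A) = -32
-294 + (2247/266 + m(-19, 3)/177) = -294 + (2247/266 - 32/177) = -294 + (2247*(1/266) - 32*1/177) = -294 + (321/38 - 32/177) = -294 + 55601/6726 = -1921843/6726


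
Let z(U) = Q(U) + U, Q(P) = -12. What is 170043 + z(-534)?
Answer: 169497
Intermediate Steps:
z(U) = -12 + U
170043 + z(-534) = 170043 + (-12 - 534) = 170043 - 546 = 169497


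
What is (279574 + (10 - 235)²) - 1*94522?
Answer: 235677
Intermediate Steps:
(279574 + (10 - 235)²) - 1*94522 = (279574 + (-225)²) - 94522 = (279574 + 50625) - 94522 = 330199 - 94522 = 235677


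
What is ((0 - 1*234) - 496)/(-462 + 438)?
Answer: 365/12 ≈ 30.417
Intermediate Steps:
((0 - 1*234) - 496)/(-462 + 438) = ((0 - 234) - 496)/(-24) = (-234 - 496)*(-1/24) = -730*(-1/24) = 365/12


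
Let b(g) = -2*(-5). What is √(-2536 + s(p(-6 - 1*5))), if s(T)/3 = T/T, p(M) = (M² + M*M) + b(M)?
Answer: I*√2533 ≈ 50.329*I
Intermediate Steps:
b(g) = 10
p(M) = 10 + 2*M² (p(M) = (M² + M*M) + 10 = (M² + M²) + 10 = 2*M² + 10 = 10 + 2*M²)
s(T) = 3 (s(T) = 3*(T/T) = 3*1 = 3)
√(-2536 + s(p(-6 - 1*5))) = √(-2536 + 3) = √(-2533) = I*√2533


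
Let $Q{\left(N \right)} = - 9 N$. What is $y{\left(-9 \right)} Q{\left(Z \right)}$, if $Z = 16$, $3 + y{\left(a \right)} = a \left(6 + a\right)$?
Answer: $-3456$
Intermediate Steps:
$y{\left(a \right)} = -3 + a \left(6 + a\right)$
$y{\left(-9 \right)} Q{\left(Z \right)} = \left(-3 + \left(-9\right)^{2} + 6 \left(-9\right)\right) \left(\left(-9\right) 16\right) = \left(-3 + 81 - 54\right) \left(-144\right) = 24 \left(-144\right) = -3456$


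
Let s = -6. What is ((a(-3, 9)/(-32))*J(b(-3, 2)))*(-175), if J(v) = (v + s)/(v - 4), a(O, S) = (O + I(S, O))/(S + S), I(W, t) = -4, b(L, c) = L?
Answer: -175/64 ≈ -2.7344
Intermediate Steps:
a(O, S) = (-4 + O)/(2*S) (a(O, S) = (O - 4)/(S + S) = (-4 + O)/((2*S)) = (-4 + O)*(1/(2*S)) = (-4 + O)/(2*S))
J(v) = (-6 + v)/(-4 + v) (J(v) = (v - 6)/(v - 4) = (-6 + v)/(-4 + v))
((a(-3, 9)/(-32))*J(b(-3, 2)))*(-175) = ((((½)*(-4 - 3)/9)/(-32))*((-6 - 3)/(-4 - 3)))*(-175) = ((((½)*(⅑)*(-7))*(-1/32))*(-9/(-7)))*(-175) = ((-7/18*(-1/32))*(-⅐*(-9)))*(-175) = ((7/576)*(9/7))*(-175) = (1/64)*(-175) = -175/64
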